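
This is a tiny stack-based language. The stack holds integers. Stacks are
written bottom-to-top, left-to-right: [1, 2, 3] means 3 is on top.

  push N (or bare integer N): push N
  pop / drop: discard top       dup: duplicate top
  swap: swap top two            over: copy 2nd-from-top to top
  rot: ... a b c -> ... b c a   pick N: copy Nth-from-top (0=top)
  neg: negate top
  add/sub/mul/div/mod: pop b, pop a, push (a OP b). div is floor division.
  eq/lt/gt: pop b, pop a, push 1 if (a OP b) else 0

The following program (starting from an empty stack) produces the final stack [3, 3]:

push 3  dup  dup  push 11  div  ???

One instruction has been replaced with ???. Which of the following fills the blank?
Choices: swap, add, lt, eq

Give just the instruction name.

Answer: add

Derivation:
Stack before ???: [3, 3, 0]
Stack after ???:  [3, 3]
Checking each choice:
  swap: produces [3, 0, 3]
  add: MATCH
  lt: produces [3, 0]
  eq: produces [3, 0]


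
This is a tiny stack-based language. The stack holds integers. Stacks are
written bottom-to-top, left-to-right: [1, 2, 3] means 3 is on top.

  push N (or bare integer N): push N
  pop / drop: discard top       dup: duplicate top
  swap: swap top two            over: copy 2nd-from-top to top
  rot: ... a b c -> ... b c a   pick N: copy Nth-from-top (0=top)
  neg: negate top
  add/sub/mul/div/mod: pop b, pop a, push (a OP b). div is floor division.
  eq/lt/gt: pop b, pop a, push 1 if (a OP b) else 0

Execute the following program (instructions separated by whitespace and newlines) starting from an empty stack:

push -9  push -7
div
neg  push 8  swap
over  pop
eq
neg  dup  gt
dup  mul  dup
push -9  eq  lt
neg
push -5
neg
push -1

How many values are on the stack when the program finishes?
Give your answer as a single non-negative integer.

After 'push -9': stack = [-9] (depth 1)
After 'push -7': stack = [-9, -7] (depth 2)
After 'div': stack = [1] (depth 1)
After 'neg': stack = [-1] (depth 1)
After 'push 8': stack = [-1, 8] (depth 2)
After 'swap': stack = [8, -1] (depth 2)
After 'over': stack = [8, -1, 8] (depth 3)
After 'pop': stack = [8, -1] (depth 2)
After 'eq': stack = [0] (depth 1)
After 'neg': stack = [0] (depth 1)
  ...
After 'dup': stack = [0, 0] (depth 2)
After 'mul': stack = [0] (depth 1)
After 'dup': stack = [0, 0] (depth 2)
After 'push -9': stack = [0, 0, -9] (depth 3)
After 'eq': stack = [0, 0] (depth 2)
After 'lt': stack = [0] (depth 1)
After 'neg': stack = [0] (depth 1)
After 'push -5': stack = [0, -5] (depth 2)
After 'neg': stack = [0, 5] (depth 2)
After 'push -1': stack = [0, 5, -1] (depth 3)

Answer: 3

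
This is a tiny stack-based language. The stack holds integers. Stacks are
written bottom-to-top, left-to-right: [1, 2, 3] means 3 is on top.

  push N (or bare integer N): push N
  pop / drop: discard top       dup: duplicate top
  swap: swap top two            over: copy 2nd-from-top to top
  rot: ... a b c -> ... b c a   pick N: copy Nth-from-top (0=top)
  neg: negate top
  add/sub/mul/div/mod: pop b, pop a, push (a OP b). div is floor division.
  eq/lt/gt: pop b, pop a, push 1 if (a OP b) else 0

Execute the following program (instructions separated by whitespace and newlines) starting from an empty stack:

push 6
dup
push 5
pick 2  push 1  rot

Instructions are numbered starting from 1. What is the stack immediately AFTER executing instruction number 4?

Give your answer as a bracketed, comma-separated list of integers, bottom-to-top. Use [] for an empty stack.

Step 1 ('push 6'): [6]
Step 2 ('dup'): [6, 6]
Step 3 ('push 5'): [6, 6, 5]
Step 4 ('pick 2'): [6, 6, 5, 6]

Answer: [6, 6, 5, 6]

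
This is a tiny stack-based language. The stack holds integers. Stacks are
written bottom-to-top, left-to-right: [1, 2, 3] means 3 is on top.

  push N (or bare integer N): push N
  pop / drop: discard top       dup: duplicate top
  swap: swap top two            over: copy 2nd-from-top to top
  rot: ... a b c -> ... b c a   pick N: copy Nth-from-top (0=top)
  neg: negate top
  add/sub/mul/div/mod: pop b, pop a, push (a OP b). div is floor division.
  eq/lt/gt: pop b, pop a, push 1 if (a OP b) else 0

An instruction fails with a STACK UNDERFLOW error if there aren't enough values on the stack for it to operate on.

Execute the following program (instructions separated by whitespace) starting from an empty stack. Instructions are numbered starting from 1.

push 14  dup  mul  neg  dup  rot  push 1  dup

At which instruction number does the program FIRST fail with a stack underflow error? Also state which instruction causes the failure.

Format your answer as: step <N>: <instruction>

Step 1 ('push 14'): stack = [14], depth = 1
Step 2 ('dup'): stack = [14, 14], depth = 2
Step 3 ('mul'): stack = [196], depth = 1
Step 4 ('neg'): stack = [-196], depth = 1
Step 5 ('dup'): stack = [-196, -196], depth = 2
Step 6 ('rot'): needs 3 value(s) but depth is 2 — STACK UNDERFLOW

Answer: step 6: rot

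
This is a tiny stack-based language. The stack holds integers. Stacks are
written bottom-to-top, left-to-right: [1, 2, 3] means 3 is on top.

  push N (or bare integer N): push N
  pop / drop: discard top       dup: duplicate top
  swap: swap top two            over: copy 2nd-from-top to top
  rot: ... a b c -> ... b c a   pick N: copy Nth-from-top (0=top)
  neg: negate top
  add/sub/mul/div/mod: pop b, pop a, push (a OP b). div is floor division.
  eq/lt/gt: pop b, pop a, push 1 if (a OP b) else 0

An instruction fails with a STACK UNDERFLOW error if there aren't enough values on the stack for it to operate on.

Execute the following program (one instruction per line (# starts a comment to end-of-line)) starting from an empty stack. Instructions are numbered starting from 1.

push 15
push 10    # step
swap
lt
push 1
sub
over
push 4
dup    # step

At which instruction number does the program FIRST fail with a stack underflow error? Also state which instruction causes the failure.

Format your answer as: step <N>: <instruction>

Answer: step 7: over

Derivation:
Step 1 ('push 15'): stack = [15], depth = 1
Step 2 ('push 10'): stack = [15, 10], depth = 2
Step 3 ('swap'): stack = [10, 15], depth = 2
Step 4 ('lt'): stack = [1], depth = 1
Step 5 ('push 1'): stack = [1, 1], depth = 2
Step 6 ('sub'): stack = [0], depth = 1
Step 7 ('over'): needs 2 value(s) but depth is 1 — STACK UNDERFLOW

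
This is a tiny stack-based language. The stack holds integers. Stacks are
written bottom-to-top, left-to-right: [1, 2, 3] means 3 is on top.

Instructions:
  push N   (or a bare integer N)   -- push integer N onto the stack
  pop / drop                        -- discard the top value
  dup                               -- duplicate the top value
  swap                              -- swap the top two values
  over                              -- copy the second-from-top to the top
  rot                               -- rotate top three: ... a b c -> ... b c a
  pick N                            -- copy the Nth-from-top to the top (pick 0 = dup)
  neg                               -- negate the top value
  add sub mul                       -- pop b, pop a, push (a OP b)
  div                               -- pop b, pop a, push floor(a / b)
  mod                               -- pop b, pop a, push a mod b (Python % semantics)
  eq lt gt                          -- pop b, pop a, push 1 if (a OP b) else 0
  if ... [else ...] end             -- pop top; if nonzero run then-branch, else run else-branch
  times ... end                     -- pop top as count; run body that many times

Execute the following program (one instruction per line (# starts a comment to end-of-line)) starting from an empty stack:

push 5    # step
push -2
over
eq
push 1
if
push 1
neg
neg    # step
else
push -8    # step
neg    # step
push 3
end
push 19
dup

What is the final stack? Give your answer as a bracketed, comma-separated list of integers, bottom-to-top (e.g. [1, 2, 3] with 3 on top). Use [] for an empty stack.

Answer: [5, 0, 1, 19, 19]

Derivation:
After 'push 5': [5]
After 'push -2': [5, -2]
After 'over': [5, -2, 5]
After 'eq': [5, 0]
After 'push 1': [5, 0, 1]
After 'if': [5, 0]
After 'push 1': [5, 0, 1]
After 'neg': [5, 0, -1]
After 'neg': [5, 0, 1]
After 'push 19': [5, 0, 1, 19]
After 'dup': [5, 0, 1, 19, 19]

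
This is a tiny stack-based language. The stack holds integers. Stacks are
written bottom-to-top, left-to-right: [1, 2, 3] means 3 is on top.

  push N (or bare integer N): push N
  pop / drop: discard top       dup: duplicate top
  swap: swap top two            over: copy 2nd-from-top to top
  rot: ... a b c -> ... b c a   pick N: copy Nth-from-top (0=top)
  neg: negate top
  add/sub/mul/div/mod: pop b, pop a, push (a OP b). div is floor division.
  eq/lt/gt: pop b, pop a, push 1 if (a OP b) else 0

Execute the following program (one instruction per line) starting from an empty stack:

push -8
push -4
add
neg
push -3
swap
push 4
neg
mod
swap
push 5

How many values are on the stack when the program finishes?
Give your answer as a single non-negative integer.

Answer: 3

Derivation:
After 'push -8': stack = [-8] (depth 1)
After 'push -4': stack = [-8, -4] (depth 2)
After 'add': stack = [-12] (depth 1)
After 'neg': stack = [12] (depth 1)
After 'push -3': stack = [12, -3] (depth 2)
After 'swap': stack = [-3, 12] (depth 2)
After 'push 4': stack = [-3, 12, 4] (depth 3)
After 'neg': stack = [-3, 12, -4] (depth 3)
After 'mod': stack = [-3, 0] (depth 2)
After 'swap': stack = [0, -3] (depth 2)
After 'push 5': stack = [0, -3, 5] (depth 3)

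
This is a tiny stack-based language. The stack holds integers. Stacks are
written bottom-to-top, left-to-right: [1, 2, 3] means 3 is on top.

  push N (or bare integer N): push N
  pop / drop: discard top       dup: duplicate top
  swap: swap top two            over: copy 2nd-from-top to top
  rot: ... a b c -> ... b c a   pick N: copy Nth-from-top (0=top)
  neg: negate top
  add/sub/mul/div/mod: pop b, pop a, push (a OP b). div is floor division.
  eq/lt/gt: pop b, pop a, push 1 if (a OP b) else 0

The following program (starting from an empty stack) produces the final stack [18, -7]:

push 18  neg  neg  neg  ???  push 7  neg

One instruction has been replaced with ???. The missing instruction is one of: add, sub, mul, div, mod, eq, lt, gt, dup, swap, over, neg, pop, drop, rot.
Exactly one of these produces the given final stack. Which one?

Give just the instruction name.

Answer: neg

Derivation:
Stack before ???: [-18]
Stack after ???:  [18]
The instruction that transforms [-18] -> [18] is: neg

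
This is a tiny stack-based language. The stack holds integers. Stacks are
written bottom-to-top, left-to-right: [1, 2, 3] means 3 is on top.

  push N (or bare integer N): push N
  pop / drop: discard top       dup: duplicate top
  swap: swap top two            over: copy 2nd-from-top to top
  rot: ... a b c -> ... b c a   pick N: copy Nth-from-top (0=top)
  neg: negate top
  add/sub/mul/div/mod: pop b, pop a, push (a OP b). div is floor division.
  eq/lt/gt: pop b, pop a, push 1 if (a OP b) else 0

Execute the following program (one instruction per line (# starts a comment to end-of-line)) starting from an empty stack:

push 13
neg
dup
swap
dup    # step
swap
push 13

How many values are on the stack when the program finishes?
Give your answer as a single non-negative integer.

Answer: 4

Derivation:
After 'push 13': stack = [13] (depth 1)
After 'neg': stack = [-13] (depth 1)
After 'dup': stack = [-13, -13] (depth 2)
After 'swap': stack = [-13, -13] (depth 2)
After 'dup': stack = [-13, -13, -13] (depth 3)
After 'swap': stack = [-13, -13, -13] (depth 3)
After 'push 13': stack = [-13, -13, -13, 13] (depth 4)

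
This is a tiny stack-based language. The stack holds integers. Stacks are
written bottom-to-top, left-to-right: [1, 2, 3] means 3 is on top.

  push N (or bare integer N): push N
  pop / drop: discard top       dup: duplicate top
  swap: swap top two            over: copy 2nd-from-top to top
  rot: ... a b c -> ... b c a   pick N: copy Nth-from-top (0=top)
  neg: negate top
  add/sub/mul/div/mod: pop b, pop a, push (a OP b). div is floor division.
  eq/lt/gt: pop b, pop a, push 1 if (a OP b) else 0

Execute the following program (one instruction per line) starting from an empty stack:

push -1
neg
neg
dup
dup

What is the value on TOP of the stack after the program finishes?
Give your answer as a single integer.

Answer: -1

Derivation:
After 'push -1': [-1]
After 'neg': [1]
After 'neg': [-1]
After 'dup': [-1, -1]
After 'dup': [-1, -1, -1]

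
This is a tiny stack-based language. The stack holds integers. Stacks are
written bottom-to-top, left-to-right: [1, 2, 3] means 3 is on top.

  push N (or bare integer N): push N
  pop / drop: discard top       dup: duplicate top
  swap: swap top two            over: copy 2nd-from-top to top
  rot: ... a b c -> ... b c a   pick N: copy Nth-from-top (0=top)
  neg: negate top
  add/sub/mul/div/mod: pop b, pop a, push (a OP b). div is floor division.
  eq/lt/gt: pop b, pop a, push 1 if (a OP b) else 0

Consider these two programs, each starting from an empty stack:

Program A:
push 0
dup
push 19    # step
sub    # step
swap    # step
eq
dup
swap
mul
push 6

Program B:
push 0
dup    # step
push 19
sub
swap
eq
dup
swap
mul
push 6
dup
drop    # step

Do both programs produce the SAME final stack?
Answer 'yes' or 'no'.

Program A trace:
  After 'push 0': [0]
  After 'dup': [0, 0]
  After 'push 19': [0, 0, 19]
  After 'sub': [0, -19]
  After 'swap': [-19, 0]
  After 'eq': [0]
  After 'dup': [0, 0]
  After 'swap': [0, 0]
  After 'mul': [0]
  After 'push 6': [0, 6]
Program A final stack: [0, 6]

Program B trace:
  After 'push 0': [0]
  After 'dup': [0, 0]
  After 'push 19': [0, 0, 19]
  After 'sub': [0, -19]
  After 'swap': [-19, 0]
  After 'eq': [0]
  After 'dup': [0, 0]
  After 'swap': [0, 0]
  After 'mul': [0]
  After 'push 6': [0, 6]
  After 'dup': [0, 6, 6]
  After 'drop': [0, 6]
Program B final stack: [0, 6]
Same: yes

Answer: yes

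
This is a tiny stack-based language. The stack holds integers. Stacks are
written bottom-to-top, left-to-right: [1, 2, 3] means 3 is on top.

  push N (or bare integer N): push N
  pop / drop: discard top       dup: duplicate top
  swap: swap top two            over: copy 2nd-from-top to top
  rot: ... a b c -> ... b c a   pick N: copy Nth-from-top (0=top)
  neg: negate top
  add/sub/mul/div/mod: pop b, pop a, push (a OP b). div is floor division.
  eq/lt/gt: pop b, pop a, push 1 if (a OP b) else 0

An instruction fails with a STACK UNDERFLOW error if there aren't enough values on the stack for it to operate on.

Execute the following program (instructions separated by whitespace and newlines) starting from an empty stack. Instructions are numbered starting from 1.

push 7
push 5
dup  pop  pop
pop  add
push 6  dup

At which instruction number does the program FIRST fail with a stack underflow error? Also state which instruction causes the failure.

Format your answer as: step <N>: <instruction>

Answer: step 7: add

Derivation:
Step 1 ('push 7'): stack = [7], depth = 1
Step 2 ('push 5'): stack = [7, 5], depth = 2
Step 3 ('dup'): stack = [7, 5, 5], depth = 3
Step 4 ('pop'): stack = [7, 5], depth = 2
Step 5 ('pop'): stack = [7], depth = 1
Step 6 ('pop'): stack = [], depth = 0
Step 7 ('add'): needs 2 value(s) but depth is 0 — STACK UNDERFLOW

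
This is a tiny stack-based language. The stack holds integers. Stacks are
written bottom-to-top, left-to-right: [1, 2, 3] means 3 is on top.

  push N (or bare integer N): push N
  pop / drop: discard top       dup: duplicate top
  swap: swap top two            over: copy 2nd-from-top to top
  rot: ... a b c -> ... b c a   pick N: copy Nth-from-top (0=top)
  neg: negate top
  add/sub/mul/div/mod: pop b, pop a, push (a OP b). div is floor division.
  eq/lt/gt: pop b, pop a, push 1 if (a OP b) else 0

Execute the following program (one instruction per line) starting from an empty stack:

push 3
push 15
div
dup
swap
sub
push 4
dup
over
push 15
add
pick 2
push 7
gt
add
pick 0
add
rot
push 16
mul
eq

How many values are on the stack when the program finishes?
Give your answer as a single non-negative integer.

Answer: 3

Derivation:
After 'push 3': stack = [3] (depth 1)
After 'push 15': stack = [3, 15] (depth 2)
After 'div': stack = [0] (depth 1)
After 'dup': stack = [0, 0] (depth 2)
After 'swap': stack = [0, 0] (depth 2)
After 'sub': stack = [0] (depth 1)
After 'push 4': stack = [0, 4] (depth 2)
After 'dup': stack = [0, 4, 4] (depth 3)
After 'over': stack = [0, 4, 4, 4] (depth 4)
After 'push 15': stack = [0, 4, 4, 4, 15] (depth 5)
  ...
After 'pick 2': stack = [0, 4, 4, 19, 4] (depth 5)
After 'push 7': stack = [0, 4, 4, 19, 4, 7] (depth 6)
After 'gt': stack = [0, 4, 4, 19, 0] (depth 5)
After 'add': stack = [0, 4, 4, 19] (depth 4)
After 'pick 0': stack = [0, 4, 4, 19, 19] (depth 5)
After 'add': stack = [0, 4, 4, 38] (depth 4)
After 'rot': stack = [0, 4, 38, 4] (depth 4)
After 'push 16': stack = [0, 4, 38, 4, 16] (depth 5)
After 'mul': stack = [0, 4, 38, 64] (depth 4)
After 'eq': stack = [0, 4, 0] (depth 3)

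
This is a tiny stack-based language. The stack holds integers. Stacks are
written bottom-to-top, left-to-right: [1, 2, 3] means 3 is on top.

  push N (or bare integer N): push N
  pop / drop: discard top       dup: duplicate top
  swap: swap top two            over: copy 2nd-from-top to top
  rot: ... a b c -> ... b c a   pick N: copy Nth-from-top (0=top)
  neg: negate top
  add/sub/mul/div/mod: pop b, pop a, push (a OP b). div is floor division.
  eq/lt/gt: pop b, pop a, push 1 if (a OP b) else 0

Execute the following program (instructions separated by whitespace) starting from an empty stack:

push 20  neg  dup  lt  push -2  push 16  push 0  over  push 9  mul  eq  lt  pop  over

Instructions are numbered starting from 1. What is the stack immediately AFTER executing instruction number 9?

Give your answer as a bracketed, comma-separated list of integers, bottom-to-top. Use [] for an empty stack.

Step 1 ('push 20'): [20]
Step 2 ('neg'): [-20]
Step 3 ('dup'): [-20, -20]
Step 4 ('lt'): [0]
Step 5 ('push -2'): [0, -2]
Step 6 ('push 16'): [0, -2, 16]
Step 7 ('push 0'): [0, -2, 16, 0]
Step 8 ('over'): [0, -2, 16, 0, 16]
Step 9 ('push 9'): [0, -2, 16, 0, 16, 9]

Answer: [0, -2, 16, 0, 16, 9]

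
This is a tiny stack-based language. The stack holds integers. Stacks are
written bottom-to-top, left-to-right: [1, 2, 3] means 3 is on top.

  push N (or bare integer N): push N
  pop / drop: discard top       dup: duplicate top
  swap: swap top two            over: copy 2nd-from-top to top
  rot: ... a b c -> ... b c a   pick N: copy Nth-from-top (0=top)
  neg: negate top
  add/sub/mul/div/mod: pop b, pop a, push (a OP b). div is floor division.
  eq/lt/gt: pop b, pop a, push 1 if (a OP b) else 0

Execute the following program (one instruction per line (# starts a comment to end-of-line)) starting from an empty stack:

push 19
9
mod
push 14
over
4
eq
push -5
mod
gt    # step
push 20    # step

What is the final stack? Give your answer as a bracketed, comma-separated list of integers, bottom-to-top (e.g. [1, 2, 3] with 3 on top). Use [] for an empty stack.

Answer: [1, 1, 20]

Derivation:
After 'push 19': [19]
After 'push 9': [19, 9]
After 'mod': [1]
After 'push 14': [1, 14]
After 'over': [1, 14, 1]
After 'push 4': [1, 14, 1, 4]
After 'eq': [1, 14, 0]
After 'push -5': [1, 14, 0, -5]
After 'mod': [1, 14, 0]
After 'gt': [1, 1]
After 'push 20': [1, 1, 20]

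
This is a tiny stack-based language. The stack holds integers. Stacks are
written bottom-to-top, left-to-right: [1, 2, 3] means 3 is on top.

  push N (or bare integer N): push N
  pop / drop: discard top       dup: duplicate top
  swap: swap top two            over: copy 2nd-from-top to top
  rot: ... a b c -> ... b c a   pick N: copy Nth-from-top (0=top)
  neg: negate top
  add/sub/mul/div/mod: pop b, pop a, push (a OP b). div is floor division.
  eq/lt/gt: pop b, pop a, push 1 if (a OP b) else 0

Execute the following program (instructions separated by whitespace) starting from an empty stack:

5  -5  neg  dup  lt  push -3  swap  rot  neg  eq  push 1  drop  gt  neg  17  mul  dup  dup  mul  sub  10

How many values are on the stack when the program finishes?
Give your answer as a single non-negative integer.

Answer: 2

Derivation:
After 'push 5': stack = [5] (depth 1)
After 'push -5': stack = [5, -5] (depth 2)
After 'neg': stack = [5, 5] (depth 2)
After 'dup': stack = [5, 5, 5] (depth 3)
After 'lt': stack = [5, 0] (depth 2)
After 'push -3': stack = [5, 0, -3] (depth 3)
After 'swap': stack = [5, -3, 0] (depth 3)
After 'rot': stack = [-3, 0, 5] (depth 3)
After 'neg': stack = [-3, 0, -5] (depth 3)
After 'eq': stack = [-3, 0] (depth 2)
  ...
After 'drop': stack = [-3, 0] (depth 2)
After 'gt': stack = [0] (depth 1)
After 'neg': stack = [0] (depth 1)
After 'push 17': stack = [0, 17] (depth 2)
After 'mul': stack = [0] (depth 1)
After 'dup': stack = [0, 0] (depth 2)
After 'dup': stack = [0, 0, 0] (depth 3)
After 'mul': stack = [0, 0] (depth 2)
After 'sub': stack = [0] (depth 1)
After 'push 10': stack = [0, 10] (depth 2)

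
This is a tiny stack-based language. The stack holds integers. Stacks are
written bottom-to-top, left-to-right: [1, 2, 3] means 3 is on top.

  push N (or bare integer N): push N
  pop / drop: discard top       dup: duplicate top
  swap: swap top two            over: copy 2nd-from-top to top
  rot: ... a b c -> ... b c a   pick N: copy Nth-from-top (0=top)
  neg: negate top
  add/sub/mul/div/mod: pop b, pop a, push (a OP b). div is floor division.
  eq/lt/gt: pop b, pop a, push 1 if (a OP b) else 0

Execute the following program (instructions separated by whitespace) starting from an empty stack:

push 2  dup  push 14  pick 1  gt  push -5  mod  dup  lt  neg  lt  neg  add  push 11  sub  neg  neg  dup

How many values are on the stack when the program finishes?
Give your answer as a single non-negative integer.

After 'push 2': stack = [2] (depth 1)
After 'dup': stack = [2, 2] (depth 2)
After 'push 14': stack = [2, 2, 14] (depth 3)
After 'pick 1': stack = [2, 2, 14, 2] (depth 4)
After 'gt': stack = [2, 2, 1] (depth 3)
After 'push -5': stack = [2, 2, 1, -5] (depth 4)
After 'mod': stack = [2, 2, -4] (depth 3)
After 'dup': stack = [2, 2, -4, -4] (depth 4)
After 'lt': stack = [2, 2, 0] (depth 3)
After 'neg': stack = [2, 2, 0] (depth 3)
After 'lt': stack = [2, 0] (depth 2)
After 'neg': stack = [2, 0] (depth 2)
After 'add': stack = [2] (depth 1)
After 'push 11': stack = [2, 11] (depth 2)
After 'sub': stack = [-9] (depth 1)
After 'neg': stack = [9] (depth 1)
After 'neg': stack = [-9] (depth 1)
After 'dup': stack = [-9, -9] (depth 2)

Answer: 2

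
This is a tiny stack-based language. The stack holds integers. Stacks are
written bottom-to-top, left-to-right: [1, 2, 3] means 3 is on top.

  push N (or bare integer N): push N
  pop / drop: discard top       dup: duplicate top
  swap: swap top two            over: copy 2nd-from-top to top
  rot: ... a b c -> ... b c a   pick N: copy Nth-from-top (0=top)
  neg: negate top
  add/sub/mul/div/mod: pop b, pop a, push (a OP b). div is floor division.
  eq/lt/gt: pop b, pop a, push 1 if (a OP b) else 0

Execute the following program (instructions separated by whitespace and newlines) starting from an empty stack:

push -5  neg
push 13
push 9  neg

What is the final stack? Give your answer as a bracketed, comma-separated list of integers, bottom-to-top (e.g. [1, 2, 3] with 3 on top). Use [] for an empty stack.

Answer: [5, 13, -9]

Derivation:
After 'push -5': [-5]
After 'neg': [5]
After 'push 13': [5, 13]
After 'push 9': [5, 13, 9]
After 'neg': [5, 13, -9]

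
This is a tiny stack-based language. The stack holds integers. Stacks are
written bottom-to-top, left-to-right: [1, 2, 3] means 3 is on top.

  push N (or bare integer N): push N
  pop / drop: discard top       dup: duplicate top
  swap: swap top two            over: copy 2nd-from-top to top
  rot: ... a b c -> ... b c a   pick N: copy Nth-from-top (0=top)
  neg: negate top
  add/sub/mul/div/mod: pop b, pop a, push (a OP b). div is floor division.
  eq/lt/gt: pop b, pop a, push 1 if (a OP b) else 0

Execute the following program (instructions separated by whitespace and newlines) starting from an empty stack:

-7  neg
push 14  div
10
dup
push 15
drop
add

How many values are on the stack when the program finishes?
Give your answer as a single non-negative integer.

Answer: 2

Derivation:
After 'push -7': stack = [-7] (depth 1)
After 'neg': stack = [7] (depth 1)
After 'push 14': stack = [7, 14] (depth 2)
After 'div': stack = [0] (depth 1)
After 'push 10': stack = [0, 10] (depth 2)
After 'dup': stack = [0, 10, 10] (depth 3)
After 'push 15': stack = [0, 10, 10, 15] (depth 4)
After 'drop': stack = [0, 10, 10] (depth 3)
After 'add': stack = [0, 20] (depth 2)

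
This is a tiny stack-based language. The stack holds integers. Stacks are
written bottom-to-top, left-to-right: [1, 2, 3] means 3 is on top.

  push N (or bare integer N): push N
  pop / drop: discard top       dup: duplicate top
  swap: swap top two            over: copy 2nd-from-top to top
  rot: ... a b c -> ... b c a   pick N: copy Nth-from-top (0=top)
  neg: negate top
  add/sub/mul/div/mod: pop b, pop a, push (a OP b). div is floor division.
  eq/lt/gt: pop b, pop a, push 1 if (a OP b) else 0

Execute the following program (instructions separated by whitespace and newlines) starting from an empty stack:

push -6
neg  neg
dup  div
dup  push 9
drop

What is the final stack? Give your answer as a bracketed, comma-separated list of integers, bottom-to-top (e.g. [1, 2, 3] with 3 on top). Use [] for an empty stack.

Answer: [1, 1]

Derivation:
After 'push -6': [-6]
After 'neg': [6]
After 'neg': [-6]
After 'dup': [-6, -6]
After 'div': [1]
After 'dup': [1, 1]
After 'push 9': [1, 1, 9]
After 'drop': [1, 1]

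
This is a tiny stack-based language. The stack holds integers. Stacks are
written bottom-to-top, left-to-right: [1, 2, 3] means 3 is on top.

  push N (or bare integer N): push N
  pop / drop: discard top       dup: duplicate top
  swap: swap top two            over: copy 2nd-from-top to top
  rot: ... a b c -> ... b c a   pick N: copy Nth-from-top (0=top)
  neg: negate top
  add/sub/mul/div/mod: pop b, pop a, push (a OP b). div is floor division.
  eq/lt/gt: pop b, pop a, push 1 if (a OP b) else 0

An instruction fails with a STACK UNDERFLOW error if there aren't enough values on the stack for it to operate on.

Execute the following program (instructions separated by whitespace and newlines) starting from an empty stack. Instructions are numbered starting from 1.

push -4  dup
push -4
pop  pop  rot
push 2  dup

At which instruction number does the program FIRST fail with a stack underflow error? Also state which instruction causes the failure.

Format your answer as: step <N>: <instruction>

Step 1 ('push -4'): stack = [-4], depth = 1
Step 2 ('dup'): stack = [-4, -4], depth = 2
Step 3 ('push -4'): stack = [-4, -4, -4], depth = 3
Step 4 ('pop'): stack = [-4, -4], depth = 2
Step 5 ('pop'): stack = [-4], depth = 1
Step 6 ('rot'): needs 3 value(s) but depth is 1 — STACK UNDERFLOW

Answer: step 6: rot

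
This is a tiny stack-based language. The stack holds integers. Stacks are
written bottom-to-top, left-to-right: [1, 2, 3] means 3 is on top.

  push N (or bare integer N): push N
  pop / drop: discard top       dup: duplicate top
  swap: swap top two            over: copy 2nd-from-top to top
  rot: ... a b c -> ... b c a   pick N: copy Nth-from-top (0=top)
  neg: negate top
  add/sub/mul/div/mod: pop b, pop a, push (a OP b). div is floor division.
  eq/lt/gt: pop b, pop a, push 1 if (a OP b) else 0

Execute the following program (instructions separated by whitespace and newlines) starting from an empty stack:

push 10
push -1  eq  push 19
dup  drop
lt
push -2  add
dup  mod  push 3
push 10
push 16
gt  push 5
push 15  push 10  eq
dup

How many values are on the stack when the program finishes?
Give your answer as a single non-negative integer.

After 'push 10': stack = [10] (depth 1)
After 'push -1': stack = [10, -1] (depth 2)
After 'eq': stack = [0] (depth 1)
After 'push 19': stack = [0, 19] (depth 2)
After 'dup': stack = [0, 19, 19] (depth 3)
After 'drop': stack = [0, 19] (depth 2)
After 'lt': stack = [1] (depth 1)
After 'push -2': stack = [1, -2] (depth 2)
After 'add': stack = [-1] (depth 1)
After 'dup': stack = [-1, -1] (depth 2)
After 'mod': stack = [0] (depth 1)
After 'push 3': stack = [0, 3] (depth 2)
After 'push 10': stack = [0, 3, 10] (depth 3)
After 'push 16': stack = [0, 3, 10, 16] (depth 4)
After 'gt': stack = [0, 3, 0] (depth 3)
After 'push 5': stack = [0, 3, 0, 5] (depth 4)
After 'push 15': stack = [0, 3, 0, 5, 15] (depth 5)
After 'push 10': stack = [0, 3, 0, 5, 15, 10] (depth 6)
After 'eq': stack = [0, 3, 0, 5, 0] (depth 5)
After 'dup': stack = [0, 3, 0, 5, 0, 0] (depth 6)

Answer: 6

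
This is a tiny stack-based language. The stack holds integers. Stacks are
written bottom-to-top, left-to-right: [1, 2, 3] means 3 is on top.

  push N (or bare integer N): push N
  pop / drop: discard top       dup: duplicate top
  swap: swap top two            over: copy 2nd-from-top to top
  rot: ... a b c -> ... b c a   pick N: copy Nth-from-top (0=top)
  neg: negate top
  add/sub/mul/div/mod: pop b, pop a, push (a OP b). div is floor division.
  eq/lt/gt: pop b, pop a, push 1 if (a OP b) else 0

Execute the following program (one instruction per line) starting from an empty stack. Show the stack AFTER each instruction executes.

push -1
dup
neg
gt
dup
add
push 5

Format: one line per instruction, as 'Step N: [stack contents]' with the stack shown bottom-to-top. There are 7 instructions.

Step 1: [-1]
Step 2: [-1, -1]
Step 3: [-1, 1]
Step 4: [0]
Step 5: [0, 0]
Step 6: [0]
Step 7: [0, 5]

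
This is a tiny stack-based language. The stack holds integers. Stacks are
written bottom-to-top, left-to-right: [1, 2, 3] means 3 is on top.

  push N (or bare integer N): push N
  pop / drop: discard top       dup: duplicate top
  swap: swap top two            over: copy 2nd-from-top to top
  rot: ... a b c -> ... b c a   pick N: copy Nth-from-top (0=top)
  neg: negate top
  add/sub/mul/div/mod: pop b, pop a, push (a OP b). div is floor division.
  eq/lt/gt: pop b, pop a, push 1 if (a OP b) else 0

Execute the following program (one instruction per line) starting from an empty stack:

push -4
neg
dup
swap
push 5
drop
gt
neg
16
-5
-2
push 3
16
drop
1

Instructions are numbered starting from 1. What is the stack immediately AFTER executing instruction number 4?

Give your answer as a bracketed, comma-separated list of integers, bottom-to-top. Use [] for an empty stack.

Answer: [4, 4]

Derivation:
Step 1 ('push -4'): [-4]
Step 2 ('neg'): [4]
Step 3 ('dup'): [4, 4]
Step 4 ('swap'): [4, 4]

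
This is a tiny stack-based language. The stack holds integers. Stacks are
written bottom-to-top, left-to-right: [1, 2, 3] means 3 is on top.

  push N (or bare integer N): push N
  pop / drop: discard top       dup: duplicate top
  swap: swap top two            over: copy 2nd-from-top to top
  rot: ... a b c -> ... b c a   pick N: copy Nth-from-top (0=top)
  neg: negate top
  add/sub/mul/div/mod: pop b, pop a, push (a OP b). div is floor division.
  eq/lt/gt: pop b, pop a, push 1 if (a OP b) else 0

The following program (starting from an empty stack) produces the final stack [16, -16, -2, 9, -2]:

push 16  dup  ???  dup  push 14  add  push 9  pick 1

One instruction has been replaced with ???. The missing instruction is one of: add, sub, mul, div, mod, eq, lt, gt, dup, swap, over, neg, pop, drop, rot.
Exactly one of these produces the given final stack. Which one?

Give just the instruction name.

Answer: neg

Derivation:
Stack before ???: [16, 16]
Stack after ???:  [16, -16]
The instruction that transforms [16, 16] -> [16, -16] is: neg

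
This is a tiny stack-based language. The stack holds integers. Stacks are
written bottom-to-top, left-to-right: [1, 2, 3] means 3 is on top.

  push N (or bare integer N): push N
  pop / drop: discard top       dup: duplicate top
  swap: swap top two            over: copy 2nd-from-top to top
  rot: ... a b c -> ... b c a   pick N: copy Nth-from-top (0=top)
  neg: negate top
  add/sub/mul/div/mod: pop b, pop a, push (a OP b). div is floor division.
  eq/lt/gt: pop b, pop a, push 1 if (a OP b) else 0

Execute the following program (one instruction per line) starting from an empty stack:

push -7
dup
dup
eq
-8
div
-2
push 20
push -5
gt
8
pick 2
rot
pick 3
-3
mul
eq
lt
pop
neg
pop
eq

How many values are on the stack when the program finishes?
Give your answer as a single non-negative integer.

Answer: 2

Derivation:
After 'push -7': stack = [-7] (depth 1)
After 'dup': stack = [-7, -7] (depth 2)
After 'dup': stack = [-7, -7, -7] (depth 3)
After 'eq': stack = [-7, 1] (depth 2)
After 'push -8': stack = [-7, 1, -8] (depth 3)
After 'div': stack = [-7, -1] (depth 2)
After 'push -2': stack = [-7, -1, -2] (depth 3)
After 'push 20': stack = [-7, -1, -2, 20] (depth 4)
After 'push -5': stack = [-7, -1, -2, 20, -5] (depth 5)
After 'gt': stack = [-7, -1, -2, 1] (depth 4)
  ...
After 'rot': stack = [-7, -1, -2, 8, -2, 1] (depth 6)
After 'pick 3': stack = [-7, -1, -2, 8, -2, 1, -2] (depth 7)
After 'push -3': stack = [-7, -1, -2, 8, -2, 1, -2, -3] (depth 8)
After 'mul': stack = [-7, -1, -2, 8, -2, 1, 6] (depth 7)
After 'eq': stack = [-7, -1, -2, 8, -2, 0] (depth 6)
After 'lt': stack = [-7, -1, -2, 8, 1] (depth 5)
After 'pop': stack = [-7, -1, -2, 8] (depth 4)
After 'neg': stack = [-7, -1, -2, -8] (depth 4)
After 'pop': stack = [-7, -1, -2] (depth 3)
After 'eq': stack = [-7, 0] (depth 2)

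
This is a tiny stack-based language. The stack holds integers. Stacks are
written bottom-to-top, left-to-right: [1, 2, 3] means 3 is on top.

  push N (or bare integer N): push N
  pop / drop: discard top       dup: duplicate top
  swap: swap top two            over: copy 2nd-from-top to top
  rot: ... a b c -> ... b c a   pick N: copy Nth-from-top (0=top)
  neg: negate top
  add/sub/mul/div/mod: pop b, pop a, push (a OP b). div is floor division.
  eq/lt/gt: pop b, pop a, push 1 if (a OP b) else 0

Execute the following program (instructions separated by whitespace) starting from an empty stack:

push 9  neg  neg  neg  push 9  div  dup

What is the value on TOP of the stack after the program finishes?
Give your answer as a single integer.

After 'push 9': [9]
After 'neg': [-9]
After 'neg': [9]
After 'neg': [-9]
After 'push 9': [-9, 9]
After 'div': [-1]
After 'dup': [-1, -1]

Answer: -1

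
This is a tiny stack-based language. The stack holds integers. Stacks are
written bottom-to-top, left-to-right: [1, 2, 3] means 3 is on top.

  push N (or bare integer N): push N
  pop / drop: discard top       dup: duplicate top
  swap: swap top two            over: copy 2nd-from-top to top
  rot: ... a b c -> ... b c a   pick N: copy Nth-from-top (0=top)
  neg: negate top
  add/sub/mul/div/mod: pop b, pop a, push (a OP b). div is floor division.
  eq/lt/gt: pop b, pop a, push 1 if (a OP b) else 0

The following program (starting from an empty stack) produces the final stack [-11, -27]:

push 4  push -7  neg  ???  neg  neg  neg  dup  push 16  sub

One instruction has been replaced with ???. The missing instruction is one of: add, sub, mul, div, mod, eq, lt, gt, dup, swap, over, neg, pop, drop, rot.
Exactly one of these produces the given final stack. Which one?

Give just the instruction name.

Stack before ???: [4, 7]
Stack after ???:  [11]
The instruction that transforms [4, 7] -> [11] is: add

Answer: add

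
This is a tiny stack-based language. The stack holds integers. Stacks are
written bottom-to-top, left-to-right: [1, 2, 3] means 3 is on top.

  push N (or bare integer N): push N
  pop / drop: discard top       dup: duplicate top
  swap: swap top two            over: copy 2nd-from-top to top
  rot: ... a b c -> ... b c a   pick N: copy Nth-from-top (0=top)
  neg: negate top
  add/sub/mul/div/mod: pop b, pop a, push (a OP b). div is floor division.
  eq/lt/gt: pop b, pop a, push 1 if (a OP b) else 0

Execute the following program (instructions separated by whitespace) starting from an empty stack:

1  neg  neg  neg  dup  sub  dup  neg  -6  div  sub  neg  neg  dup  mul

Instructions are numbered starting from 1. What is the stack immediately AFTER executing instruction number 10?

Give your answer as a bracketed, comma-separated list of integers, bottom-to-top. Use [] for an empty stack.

Answer: [0, 0]

Derivation:
Step 1 ('1'): [1]
Step 2 ('neg'): [-1]
Step 3 ('neg'): [1]
Step 4 ('neg'): [-1]
Step 5 ('dup'): [-1, -1]
Step 6 ('sub'): [0]
Step 7 ('dup'): [0, 0]
Step 8 ('neg'): [0, 0]
Step 9 ('-6'): [0, 0, -6]
Step 10 ('div'): [0, 0]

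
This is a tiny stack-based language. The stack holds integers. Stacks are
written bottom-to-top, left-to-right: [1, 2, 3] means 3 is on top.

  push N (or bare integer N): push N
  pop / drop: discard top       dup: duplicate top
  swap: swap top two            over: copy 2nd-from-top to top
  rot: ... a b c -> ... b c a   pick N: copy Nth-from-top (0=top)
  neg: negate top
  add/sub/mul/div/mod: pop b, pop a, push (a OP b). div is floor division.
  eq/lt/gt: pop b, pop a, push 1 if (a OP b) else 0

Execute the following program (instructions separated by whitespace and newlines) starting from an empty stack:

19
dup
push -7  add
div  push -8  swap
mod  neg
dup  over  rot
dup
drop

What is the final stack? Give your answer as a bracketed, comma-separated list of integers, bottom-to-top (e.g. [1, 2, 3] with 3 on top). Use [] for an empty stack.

Answer: [0, 0, 0]

Derivation:
After 'push 19': [19]
After 'dup': [19, 19]
After 'push -7': [19, 19, -7]
After 'add': [19, 12]
After 'div': [1]
After 'push -8': [1, -8]
After 'swap': [-8, 1]
After 'mod': [0]
After 'neg': [0]
After 'dup': [0, 0]
After 'over': [0, 0, 0]
After 'rot': [0, 0, 0]
After 'dup': [0, 0, 0, 0]
After 'drop': [0, 0, 0]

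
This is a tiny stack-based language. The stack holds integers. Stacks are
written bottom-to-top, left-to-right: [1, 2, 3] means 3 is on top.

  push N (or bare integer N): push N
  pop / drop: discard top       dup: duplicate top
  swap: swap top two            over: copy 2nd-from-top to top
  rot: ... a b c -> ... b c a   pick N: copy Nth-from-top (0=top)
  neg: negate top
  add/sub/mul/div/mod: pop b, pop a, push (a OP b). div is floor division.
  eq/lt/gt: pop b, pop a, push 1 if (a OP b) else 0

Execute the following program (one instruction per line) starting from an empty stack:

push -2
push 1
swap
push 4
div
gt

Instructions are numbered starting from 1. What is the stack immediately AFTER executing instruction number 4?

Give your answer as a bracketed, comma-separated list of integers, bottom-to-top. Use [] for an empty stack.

Answer: [1, -2, 4]

Derivation:
Step 1 ('push -2'): [-2]
Step 2 ('push 1'): [-2, 1]
Step 3 ('swap'): [1, -2]
Step 4 ('push 4'): [1, -2, 4]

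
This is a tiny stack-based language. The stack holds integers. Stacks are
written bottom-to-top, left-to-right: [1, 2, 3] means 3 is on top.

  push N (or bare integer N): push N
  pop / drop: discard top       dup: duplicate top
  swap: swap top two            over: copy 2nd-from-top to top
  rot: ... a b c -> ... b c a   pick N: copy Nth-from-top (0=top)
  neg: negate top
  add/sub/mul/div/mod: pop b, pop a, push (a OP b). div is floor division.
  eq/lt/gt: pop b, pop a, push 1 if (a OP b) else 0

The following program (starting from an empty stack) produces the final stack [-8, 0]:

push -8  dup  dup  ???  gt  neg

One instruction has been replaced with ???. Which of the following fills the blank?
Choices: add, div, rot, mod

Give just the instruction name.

Stack before ???: [-8, -8, -8]
Stack after ???:  [-8, -8, -8]
Checking each choice:
  add: produces [-1]
  div: produces [0]
  rot: MATCH
  mod: produces [0]


Answer: rot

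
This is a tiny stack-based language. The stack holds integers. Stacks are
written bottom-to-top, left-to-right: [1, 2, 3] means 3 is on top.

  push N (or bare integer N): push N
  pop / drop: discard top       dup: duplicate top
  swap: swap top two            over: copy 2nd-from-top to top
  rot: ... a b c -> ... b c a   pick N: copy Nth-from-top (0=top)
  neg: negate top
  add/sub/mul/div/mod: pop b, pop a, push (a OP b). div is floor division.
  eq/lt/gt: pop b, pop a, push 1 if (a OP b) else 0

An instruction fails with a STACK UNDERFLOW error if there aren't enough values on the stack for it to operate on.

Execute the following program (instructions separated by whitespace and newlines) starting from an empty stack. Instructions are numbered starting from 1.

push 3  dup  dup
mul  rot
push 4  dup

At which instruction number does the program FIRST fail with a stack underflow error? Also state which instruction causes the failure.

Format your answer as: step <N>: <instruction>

Step 1 ('push 3'): stack = [3], depth = 1
Step 2 ('dup'): stack = [3, 3], depth = 2
Step 3 ('dup'): stack = [3, 3, 3], depth = 3
Step 4 ('mul'): stack = [3, 9], depth = 2
Step 5 ('rot'): needs 3 value(s) but depth is 2 — STACK UNDERFLOW

Answer: step 5: rot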